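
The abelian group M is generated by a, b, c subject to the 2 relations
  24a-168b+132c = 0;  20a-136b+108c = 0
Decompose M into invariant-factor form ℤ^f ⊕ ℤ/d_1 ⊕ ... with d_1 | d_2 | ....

rank_ℚ(R)=2; free=3−2=1
SNF(R) diag = [4, 12] → torsion [4, 12]

Answer: M ≅ ℤ^1 ⊕ ℤ/4 ⊕ ℤ/12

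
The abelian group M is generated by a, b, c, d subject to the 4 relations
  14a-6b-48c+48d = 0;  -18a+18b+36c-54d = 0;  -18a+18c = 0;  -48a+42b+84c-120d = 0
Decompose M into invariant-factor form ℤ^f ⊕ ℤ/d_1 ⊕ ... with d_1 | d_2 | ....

Answer: M ≅ ℤ/2 ⊕ ℤ/6 ⊕ ℤ/18 ⊕ ℤ/18

Derivation:
rank_ℚ(R)=4; free=4−4=0
SNF(R) diag = [2, 6, 18, 18] → torsion [2, 6, 18, 18]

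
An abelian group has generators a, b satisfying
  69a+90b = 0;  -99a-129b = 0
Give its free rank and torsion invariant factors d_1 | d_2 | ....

Answer: M ≅ ℤ/3 ⊕ ℤ/3

Derivation:
rank_ℚ(R)=2; free=2−2=0
SNF(R) diag = [3, 3] → torsion [3, 3]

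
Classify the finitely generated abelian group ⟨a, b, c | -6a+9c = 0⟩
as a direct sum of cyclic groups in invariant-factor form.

Answer: M ≅ ℤ^2 ⊕ ℤ/3

Derivation:
rank_ℚ(R)=1; free=3−1=2
SNF(R) diag = [3] → torsion [3]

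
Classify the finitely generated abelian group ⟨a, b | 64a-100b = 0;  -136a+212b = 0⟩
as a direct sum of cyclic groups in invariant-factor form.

rank_ℚ(R)=2; free=2−2=0
SNF(R) diag = [4, 8] → torsion [4, 8]

Answer: M ≅ ℤ/4 ⊕ ℤ/8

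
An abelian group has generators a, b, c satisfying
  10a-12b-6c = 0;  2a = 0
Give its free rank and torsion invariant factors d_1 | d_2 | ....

Answer: M ≅ ℤ^1 ⊕ ℤ/2 ⊕ ℤ/6

Derivation:
rank_ℚ(R)=2; free=3−2=1
SNF(R) diag = [2, 6] → torsion [2, 6]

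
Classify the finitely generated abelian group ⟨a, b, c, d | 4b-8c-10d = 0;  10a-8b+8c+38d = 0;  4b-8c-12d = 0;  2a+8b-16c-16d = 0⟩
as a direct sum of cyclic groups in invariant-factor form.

rank_ℚ(R)=4; free=4−4=0
SNF(R) diag = [2, 2, 4, 8] → torsion [2, 2, 4, 8]

Answer: M ≅ ℤ/2 ⊕ ℤ/2 ⊕ ℤ/4 ⊕ ℤ/8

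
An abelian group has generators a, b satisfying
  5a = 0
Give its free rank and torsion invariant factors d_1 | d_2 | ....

Answer: M ≅ ℤ^1 ⊕ ℤ/5

Derivation:
rank_ℚ(R)=1; free=2−1=1
SNF(R) diag = [5] → torsion [5]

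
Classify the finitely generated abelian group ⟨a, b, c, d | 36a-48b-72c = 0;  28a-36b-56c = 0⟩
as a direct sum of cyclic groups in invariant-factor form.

Answer: M ≅ ℤ^2 ⊕ ℤ/4 ⊕ ℤ/12

Derivation:
rank_ℚ(R)=2; free=4−2=2
SNF(R) diag = [4, 12] → torsion [4, 12]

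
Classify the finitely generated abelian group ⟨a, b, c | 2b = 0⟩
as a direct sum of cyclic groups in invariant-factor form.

rank_ℚ(R)=1; free=3−1=2
SNF(R) diag = [2] → torsion [2]

Answer: M ≅ ℤ^2 ⊕ ℤ/2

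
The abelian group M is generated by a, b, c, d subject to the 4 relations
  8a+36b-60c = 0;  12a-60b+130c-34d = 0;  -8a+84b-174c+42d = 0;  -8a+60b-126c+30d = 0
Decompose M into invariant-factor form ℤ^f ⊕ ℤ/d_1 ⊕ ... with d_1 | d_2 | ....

rank_ℚ(R)=4; free=4−4=0
SNF(R) diag = [2, 4, 12, 12] → torsion [2, 4, 12, 12]

Answer: M ≅ ℤ/2 ⊕ ℤ/4 ⊕ ℤ/12 ⊕ ℤ/12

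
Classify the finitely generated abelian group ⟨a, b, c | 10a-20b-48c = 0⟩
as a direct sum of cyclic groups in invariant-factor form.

rank_ℚ(R)=1; free=3−1=2
SNF(R) diag = [2] → torsion [2]

Answer: M ≅ ℤ^2 ⊕ ℤ/2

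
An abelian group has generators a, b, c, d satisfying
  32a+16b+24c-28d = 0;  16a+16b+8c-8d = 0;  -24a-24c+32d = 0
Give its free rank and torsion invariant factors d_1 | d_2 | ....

Answer: M ≅ ℤ^1 ⊕ ℤ/4 ⊕ ℤ/8 ⊕ ℤ/8

Derivation:
rank_ℚ(R)=3; free=4−3=1
SNF(R) diag = [4, 8, 8] → torsion [4, 8, 8]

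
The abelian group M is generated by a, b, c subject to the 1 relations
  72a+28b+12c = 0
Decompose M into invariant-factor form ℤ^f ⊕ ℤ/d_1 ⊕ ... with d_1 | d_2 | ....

rank_ℚ(R)=1; free=3−1=2
SNF(R) diag = [4] → torsion [4]

Answer: M ≅ ℤ^2 ⊕ ℤ/4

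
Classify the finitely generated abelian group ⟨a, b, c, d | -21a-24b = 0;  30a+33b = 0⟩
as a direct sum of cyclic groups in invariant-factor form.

Answer: M ≅ ℤ^2 ⊕ ℤ/3 ⊕ ℤ/9

Derivation:
rank_ℚ(R)=2; free=4−2=2
SNF(R) diag = [3, 9] → torsion [3, 9]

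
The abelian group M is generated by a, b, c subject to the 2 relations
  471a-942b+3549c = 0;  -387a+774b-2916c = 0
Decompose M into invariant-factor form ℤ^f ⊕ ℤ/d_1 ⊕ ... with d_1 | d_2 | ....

rank_ℚ(R)=2; free=3−2=1
SNF(R) diag = [3, 9] → torsion [3, 9]

Answer: M ≅ ℤ^1 ⊕ ℤ/3 ⊕ ℤ/9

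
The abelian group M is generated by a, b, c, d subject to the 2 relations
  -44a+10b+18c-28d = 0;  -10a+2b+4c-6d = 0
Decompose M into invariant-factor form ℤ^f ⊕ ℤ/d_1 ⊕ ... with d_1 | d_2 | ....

Answer: M ≅ ℤ^2 ⊕ ℤ/2 ⊕ ℤ/2

Derivation:
rank_ℚ(R)=2; free=4−2=2
SNF(R) diag = [2, 2] → torsion [2, 2]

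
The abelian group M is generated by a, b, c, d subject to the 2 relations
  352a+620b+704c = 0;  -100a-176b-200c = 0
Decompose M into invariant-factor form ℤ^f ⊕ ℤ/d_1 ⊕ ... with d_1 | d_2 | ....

rank_ℚ(R)=2; free=4−2=2
SNF(R) diag = [4, 12] → torsion [4, 12]

Answer: M ≅ ℤ^2 ⊕ ℤ/4 ⊕ ℤ/12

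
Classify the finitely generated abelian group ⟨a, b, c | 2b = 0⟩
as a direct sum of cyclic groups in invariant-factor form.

Answer: M ≅ ℤ^2 ⊕ ℤ/2

Derivation:
rank_ℚ(R)=1; free=3−1=2
SNF(R) diag = [2] → torsion [2]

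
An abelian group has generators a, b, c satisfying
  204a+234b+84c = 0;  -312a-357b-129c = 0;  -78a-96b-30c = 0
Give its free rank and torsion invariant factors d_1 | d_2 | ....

rank_ℚ(R)=3; free=3−3=0
SNF(R) diag = [3, 6, 18] → torsion [3, 6, 18]

Answer: M ≅ ℤ/3 ⊕ ℤ/6 ⊕ ℤ/18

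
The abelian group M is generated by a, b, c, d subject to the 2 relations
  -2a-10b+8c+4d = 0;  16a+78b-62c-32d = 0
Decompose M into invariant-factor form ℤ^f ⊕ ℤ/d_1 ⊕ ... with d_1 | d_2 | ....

Answer: M ≅ ℤ^2 ⊕ ℤ/2 ⊕ ℤ/2

Derivation:
rank_ℚ(R)=2; free=4−2=2
SNF(R) diag = [2, 2] → torsion [2, 2]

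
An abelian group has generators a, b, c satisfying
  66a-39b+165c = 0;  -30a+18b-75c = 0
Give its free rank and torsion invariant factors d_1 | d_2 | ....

rank_ℚ(R)=2; free=3−2=1
SNF(R) diag = [3, 3] → torsion [3, 3]

Answer: M ≅ ℤ^1 ⊕ ℤ/3 ⊕ ℤ/3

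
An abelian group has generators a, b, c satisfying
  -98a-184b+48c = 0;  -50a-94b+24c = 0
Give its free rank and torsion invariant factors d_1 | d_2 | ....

Answer: M ≅ ℤ^1 ⊕ ℤ/2 ⊕ ℤ/6

Derivation:
rank_ℚ(R)=2; free=3−2=1
SNF(R) diag = [2, 6] → torsion [2, 6]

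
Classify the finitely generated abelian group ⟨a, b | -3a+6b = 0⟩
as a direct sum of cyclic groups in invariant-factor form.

Answer: M ≅ ℤ^1 ⊕ ℤ/3

Derivation:
rank_ℚ(R)=1; free=2−1=1
SNF(R) diag = [3] → torsion [3]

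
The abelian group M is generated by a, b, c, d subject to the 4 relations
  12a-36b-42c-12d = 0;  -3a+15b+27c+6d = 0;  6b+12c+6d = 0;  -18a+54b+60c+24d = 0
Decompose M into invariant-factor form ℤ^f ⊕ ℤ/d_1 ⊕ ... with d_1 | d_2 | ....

Answer: M ≅ ℤ/3 ⊕ ℤ/6 ⊕ ℤ/6 ⊕ ℤ/12

Derivation:
rank_ℚ(R)=4; free=4−4=0
SNF(R) diag = [3, 6, 6, 12] → torsion [3, 6, 6, 12]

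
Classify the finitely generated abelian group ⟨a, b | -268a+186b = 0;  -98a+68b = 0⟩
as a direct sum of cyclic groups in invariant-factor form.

Answer: M ≅ ℤ/2 ⊕ ℤ/2

Derivation:
rank_ℚ(R)=2; free=2−2=0
SNF(R) diag = [2, 2] → torsion [2, 2]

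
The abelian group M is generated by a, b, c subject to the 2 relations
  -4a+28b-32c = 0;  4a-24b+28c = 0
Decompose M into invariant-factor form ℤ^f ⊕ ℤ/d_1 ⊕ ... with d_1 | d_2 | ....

Answer: M ≅ ℤ^1 ⊕ ℤ/4 ⊕ ℤ/4

Derivation:
rank_ℚ(R)=2; free=3−2=1
SNF(R) diag = [4, 4] → torsion [4, 4]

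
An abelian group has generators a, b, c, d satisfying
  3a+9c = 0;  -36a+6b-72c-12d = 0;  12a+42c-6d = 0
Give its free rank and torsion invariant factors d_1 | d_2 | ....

Answer: M ≅ ℤ^1 ⊕ ℤ/3 ⊕ ℤ/6 ⊕ ℤ/6

Derivation:
rank_ℚ(R)=3; free=4−3=1
SNF(R) diag = [3, 6, 6] → torsion [3, 6, 6]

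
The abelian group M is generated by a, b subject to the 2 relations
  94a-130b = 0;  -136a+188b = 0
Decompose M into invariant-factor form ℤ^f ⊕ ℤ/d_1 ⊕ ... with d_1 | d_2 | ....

rank_ℚ(R)=2; free=2−2=0
SNF(R) diag = [2, 4] → torsion [2, 4]

Answer: M ≅ ℤ/2 ⊕ ℤ/4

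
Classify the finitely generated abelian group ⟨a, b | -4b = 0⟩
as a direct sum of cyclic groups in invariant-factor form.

Answer: M ≅ ℤ^1 ⊕ ℤ/4

Derivation:
rank_ℚ(R)=1; free=2−1=1
SNF(R) diag = [4] → torsion [4]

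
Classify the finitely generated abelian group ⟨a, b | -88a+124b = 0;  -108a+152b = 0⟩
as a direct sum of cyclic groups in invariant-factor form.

Answer: M ≅ ℤ/4 ⊕ ℤ/4

Derivation:
rank_ℚ(R)=2; free=2−2=0
SNF(R) diag = [4, 4] → torsion [4, 4]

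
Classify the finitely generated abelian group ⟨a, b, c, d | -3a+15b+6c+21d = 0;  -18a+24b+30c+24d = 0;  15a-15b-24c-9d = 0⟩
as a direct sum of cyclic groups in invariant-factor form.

rank_ℚ(R)=3; free=4−3=1
SNF(R) diag = [3, 6, 6] → torsion [3, 6, 6]

Answer: M ≅ ℤ^1 ⊕ ℤ/3 ⊕ ℤ/6 ⊕ ℤ/6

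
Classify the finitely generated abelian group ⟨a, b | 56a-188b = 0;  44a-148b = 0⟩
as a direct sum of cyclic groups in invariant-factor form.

Answer: M ≅ ℤ/4 ⊕ ℤ/4

Derivation:
rank_ℚ(R)=2; free=2−2=0
SNF(R) diag = [4, 4] → torsion [4, 4]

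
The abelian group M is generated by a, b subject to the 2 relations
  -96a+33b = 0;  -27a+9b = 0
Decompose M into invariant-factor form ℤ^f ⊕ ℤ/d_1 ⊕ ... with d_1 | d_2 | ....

Answer: M ≅ ℤ/3 ⊕ ℤ/9

Derivation:
rank_ℚ(R)=2; free=2−2=0
SNF(R) diag = [3, 9] → torsion [3, 9]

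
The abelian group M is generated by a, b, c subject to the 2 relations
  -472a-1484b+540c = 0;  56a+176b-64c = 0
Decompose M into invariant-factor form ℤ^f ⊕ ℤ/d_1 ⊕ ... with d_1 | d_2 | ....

Answer: M ≅ ℤ^1 ⊕ ℤ/4 ⊕ ℤ/8

Derivation:
rank_ℚ(R)=2; free=3−2=1
SNF(R) diag = [4, 8] → torsion [4, 8]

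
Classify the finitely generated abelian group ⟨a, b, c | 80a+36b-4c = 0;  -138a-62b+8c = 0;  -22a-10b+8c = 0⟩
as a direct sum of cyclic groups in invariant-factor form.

Answer: M ≅ ℤ/2 ⊕ ℤ/4 ⊕ ℤ/8

Derivation:
rank_ℚ(R)=3; free=3−3=0
SNF(R) diag = [2, 4, 8] → torsion [2, 4, 8]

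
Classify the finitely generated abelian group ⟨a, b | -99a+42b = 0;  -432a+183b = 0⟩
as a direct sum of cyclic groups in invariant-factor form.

rank_ℚ(R)=2; free=2−2=0
SNF(R) diag = [3, 9] → torsion [3, 9]

Answer: M ≅ ℤ/3 ⊕ ℤ/9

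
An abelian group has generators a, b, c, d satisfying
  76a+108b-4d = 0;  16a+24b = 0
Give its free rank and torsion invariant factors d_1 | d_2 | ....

rank_ℚ(R)=2; free=4−2=2
SNF(R) diag = [4, 8] → torsion [4, 8]

Answer: M ≅ ℤ^2 ⊕ ℤ/4 ⊕ ℤ/8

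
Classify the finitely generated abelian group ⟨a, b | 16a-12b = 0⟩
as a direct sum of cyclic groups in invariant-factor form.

Answer: M ≅ ℤ^1 ⊕ ℤ/4

Derivation:
rank_ℚ(R)=1; free=2−1=1
SNF(R) diag = [4] → torsion [4]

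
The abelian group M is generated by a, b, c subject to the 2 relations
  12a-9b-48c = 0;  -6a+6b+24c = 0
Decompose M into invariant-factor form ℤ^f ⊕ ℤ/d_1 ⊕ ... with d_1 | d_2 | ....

rank_ℚ(R)=2; free=3−2=1
SNF(R) diag = [3, 6] → torsion [3, 6]

Answer: M ≅ ℤ^1 ⊕ ℤ/3 ⊕ ℤ/6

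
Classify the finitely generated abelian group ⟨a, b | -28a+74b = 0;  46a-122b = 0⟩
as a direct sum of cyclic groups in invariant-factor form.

rank_ℚ(R)=2; free=2−2=0
SNF(R) diag = [2, 6] → torsion [2, 6]

Answer: M ≅ ℤ/2 ⊕ ℤ/6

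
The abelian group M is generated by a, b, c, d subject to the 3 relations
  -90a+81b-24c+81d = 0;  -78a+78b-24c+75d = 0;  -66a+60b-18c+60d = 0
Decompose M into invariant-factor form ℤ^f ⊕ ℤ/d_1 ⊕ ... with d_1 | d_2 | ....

Answer: M ≅ ℤ^1 ⊕ ℤ/3 ⊕ ℤ/3 ⊕ ℤ/6

Derivation:
rank_ℚ(R)=3; free=4−3=1
SNF(R) diag = [3, 3, 6] → torsion [3, 3, 6]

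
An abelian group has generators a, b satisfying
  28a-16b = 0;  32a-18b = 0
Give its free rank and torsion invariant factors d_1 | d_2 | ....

Answer: M ≅ ℤ/2 ⊕ ℤ/4

Derivation:
rank_ℚ(R)=2; free=2−2=0
SNF(R) diag = [2, 4] → torsion [2, 4]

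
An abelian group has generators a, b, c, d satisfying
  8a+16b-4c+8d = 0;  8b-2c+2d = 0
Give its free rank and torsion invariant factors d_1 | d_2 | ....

rank_ℚ(R)=2; free=4−2=2
SNF(R) diag = [2, 4] → torsion [2, 4]

Answer: M ≅ ℤ^2 ⊕ ℤ/2 ⊕ ℤ/4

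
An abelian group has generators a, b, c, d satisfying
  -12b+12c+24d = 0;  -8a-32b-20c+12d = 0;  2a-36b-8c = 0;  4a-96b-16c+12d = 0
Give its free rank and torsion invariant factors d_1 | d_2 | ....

Answer: M ≅ ℤ/2 ⊕ ℤ/4 ⊕ ℤ/12 ⊕ ℤ/12

Derivation:
rank_ℚ(R)=4; free=4−4=0
SNF(R) diag = [2, 4, 12, 12] → torsion [2, 4, 12, 12]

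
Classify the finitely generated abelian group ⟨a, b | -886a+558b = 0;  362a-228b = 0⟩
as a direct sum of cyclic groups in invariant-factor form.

Answer: M ≅ ℤ/2 ⊕ ℤ/6

Derivation:
rank_ℚ(R)=2; free=2−2=0
SNF(R) diag = [2, 6] → torsion [2, 6]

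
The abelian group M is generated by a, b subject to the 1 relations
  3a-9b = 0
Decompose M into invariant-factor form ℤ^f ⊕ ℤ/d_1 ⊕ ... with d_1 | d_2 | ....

rank_ℚ(R)=1; free=2−1=1
SNF(R) diag = [3] → torsion [3]

Answer: M ≅ ℤ^1 ⊕ ℤ/3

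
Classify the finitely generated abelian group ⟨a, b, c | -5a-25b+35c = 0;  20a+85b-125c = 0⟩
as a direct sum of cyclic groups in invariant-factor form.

Answer: M ≅ ℤ^1 ⊕ ℤ/5 ⊕ ℤ/15

Derivation:
rank_ℚ(R)=2; free=3−2=1
SNF(R) diag = [5, 15] → torsion [5, 15]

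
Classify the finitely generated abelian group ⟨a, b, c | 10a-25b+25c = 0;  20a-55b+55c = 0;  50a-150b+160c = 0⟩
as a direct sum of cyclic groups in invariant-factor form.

rank_ℚ(R)=3; free=3−3=0
SNF(R) diag = [5, 10, 10] → torsion [5, 10, 10]

Answer: M ≅ ℤ/5 ⊕ ℤ/10 ⊕ ℤ/10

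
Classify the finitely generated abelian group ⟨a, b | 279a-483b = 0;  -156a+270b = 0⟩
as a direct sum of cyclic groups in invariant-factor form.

rank_ℚ(R)=2; free=2−2=0
SNF(R) diag = [3, 6] → torsion [3, 6]

Answer: M ≅ ℤ/3 ⊕ ℤ/6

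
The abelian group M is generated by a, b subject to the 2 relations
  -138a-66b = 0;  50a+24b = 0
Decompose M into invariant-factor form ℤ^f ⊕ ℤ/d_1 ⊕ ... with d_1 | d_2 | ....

Answer: M ≅ ℤ/2 ⊕ ℤ/6

Derivation:
rank_ℚ(R)=2; free=2−2=0
SNF(R) diag = [2, 6] → torsion [2, 6]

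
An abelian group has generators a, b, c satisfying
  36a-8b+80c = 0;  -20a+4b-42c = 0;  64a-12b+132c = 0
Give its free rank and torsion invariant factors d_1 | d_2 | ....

rank_ℚ(R)=3; free=3−3=0
SNF(R) diag = [2, 4, 4] → torsion [2, 4, 4]

Answer: M ≅ ℤ/2 ⊕ ℤ/4 ⊕ ℤ/4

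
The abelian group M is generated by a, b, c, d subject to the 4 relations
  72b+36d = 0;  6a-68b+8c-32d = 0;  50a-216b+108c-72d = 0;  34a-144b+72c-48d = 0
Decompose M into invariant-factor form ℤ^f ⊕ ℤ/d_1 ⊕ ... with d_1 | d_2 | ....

rank_ℚ(R)=4; free=4−4=0
SNF(R) diag = [2, 4, 12, 36] → torsion [2, 4, 12, 36]

Answer: M ≅ ℤ/2 ⊕ ℤ/4 ⊕ ℤ/12 ⊕ ℤ/36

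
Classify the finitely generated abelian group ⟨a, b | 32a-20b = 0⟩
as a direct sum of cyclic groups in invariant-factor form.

rank_ℚ(R)=1; free=2−1=1
SNF(R) diag = [4] → torsion [4]

Answer: M ≅ ℤ^1 ⊕ ℤ/4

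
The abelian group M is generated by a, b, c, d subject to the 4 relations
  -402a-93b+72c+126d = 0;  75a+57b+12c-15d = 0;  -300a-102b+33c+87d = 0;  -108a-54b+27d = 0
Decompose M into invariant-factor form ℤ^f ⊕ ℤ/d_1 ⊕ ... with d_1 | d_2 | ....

rank_ℚ(R)=4; free=4−4=0
SNF(R) diag = [3, 3, 9, 27] → torsion [3, 3, 9, 27]

Answer: M ≅ ℤ/3 ⊕ ℤ/3 ⊕ ℤ/9 ⊕ ℤ/27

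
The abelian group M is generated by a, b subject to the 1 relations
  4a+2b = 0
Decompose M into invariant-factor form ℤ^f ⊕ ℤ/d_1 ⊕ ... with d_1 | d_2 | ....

Answer: M ≅ ℤ^1 ⊕ ℤ/2

Derivation:
rank_ℚ(R)=1; free=2−1=1
SNF(R) diag = [2] → torsion [2]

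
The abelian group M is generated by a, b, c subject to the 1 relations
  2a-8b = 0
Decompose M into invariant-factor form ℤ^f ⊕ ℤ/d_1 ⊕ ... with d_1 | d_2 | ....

rank_ℚ(R)=1; free=3−1=2
SNF(R) diag = [2] → torsion [2]

Answer: M ≅ ℤ^2 ⊕ ℤ/2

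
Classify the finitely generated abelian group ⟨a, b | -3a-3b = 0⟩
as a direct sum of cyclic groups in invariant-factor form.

rank_ℚ(R)=1; free=2−1=1
SNF(R) diag = [3] → torsion [3]

Answer: M ≅ ℤ^1 ⊕ ℤ/3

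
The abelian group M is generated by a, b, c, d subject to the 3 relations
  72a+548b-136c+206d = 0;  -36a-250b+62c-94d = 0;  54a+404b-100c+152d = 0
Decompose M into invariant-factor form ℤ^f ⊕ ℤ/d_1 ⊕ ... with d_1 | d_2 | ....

Answer: M ≅ ℤ^1 ⊕ ℤ/2 ⊕ ℤ/6 ⊕ ℤ/18

Derivation:
rank_ℚ(R)=3; free=4−3=1
SNF(R) diag = [2, 6, 18] → torsion [2, 6, 18]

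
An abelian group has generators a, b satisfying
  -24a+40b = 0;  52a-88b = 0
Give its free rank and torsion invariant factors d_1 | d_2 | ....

rank_ℚ(R)=2; free=2−2=0
SNF(R) diag = [4, 8] → torsion [4, 8]

Answer: M ≅ ℤ/4 ⊕ ℤ/8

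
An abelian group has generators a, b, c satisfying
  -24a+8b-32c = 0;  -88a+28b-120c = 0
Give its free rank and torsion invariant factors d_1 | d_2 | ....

rank_ℚ(R)=2; free=3−2=1
SNF(R) diag = [4, 8] → torsion [4, 8]

Answer: M ≅ ℤ^1 ⊕ ℤ/4 ⊕ ℤ/8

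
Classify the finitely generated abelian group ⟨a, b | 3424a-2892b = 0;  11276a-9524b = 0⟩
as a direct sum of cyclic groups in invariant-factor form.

Answer: M ≅ ℤ/4 ⊕ ℤ/4

Derivation:
rank_ℚ(R)=2; free=2−2=0
SNF(R) diag = [4, 4] → torsion [4, 4]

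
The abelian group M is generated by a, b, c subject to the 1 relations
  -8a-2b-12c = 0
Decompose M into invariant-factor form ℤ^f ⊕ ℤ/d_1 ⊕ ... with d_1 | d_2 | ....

Answer: M ≅ ℤ^2 ⊕ ℤ/2

Derivation:
rank_ℚ(R)=1; free=3−1=2
SNF(R) diag = [2] → torsion [2]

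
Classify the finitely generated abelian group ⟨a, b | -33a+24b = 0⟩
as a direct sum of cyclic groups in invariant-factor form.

rank_ℚ(R)=1; free=2−1=1
SNF(R) diag = [3] → torsion [3]

Answer: M ≅ ℤ^1 ⊕ ℤ/3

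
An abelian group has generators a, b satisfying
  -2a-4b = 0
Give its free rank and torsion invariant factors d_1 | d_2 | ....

Answer: M ≅ ℤ^1 ⊕ ℤ/2

Derivation:
rank_ℚ(R)=1; free=2−1=1
SNF(R) diag = [2] → torsion [2]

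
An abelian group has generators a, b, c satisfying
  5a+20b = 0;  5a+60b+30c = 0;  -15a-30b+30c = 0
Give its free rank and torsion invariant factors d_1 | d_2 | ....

rank_ℚ(R)=3; free=3−3=0
SNF(R) diag = [5, 10, 30] → torsion [5, 10, 30]

Answer: M ≅ ℤ/5 ⊕ ℤ/10 ⊕ ℤ/30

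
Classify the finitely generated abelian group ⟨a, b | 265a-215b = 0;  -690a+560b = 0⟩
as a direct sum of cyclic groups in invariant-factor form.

rank_ℚ(R)=2; free=2−2=0
SNF(R) diag = [5, 10] → torsion [5, 10]

Answer: M ≅ ℤ/5 ⊕ ℤ/10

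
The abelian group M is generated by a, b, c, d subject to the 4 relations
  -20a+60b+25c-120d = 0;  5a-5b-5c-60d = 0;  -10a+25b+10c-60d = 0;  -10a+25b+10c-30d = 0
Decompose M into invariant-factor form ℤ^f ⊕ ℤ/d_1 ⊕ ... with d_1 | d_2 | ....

rank_ℚ(R)=4; free=4−4=0
SNF(R) diag = [5, 5, 15, 30] → torsion [5, 5, 15, 30]

Answer: M ≅ ℤ/5 ⊕ ℤ/5 ⊕ ℤ/15 ⊕ ℤ/30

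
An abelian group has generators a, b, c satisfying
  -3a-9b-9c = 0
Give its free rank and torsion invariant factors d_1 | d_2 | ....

rank_ℚ(R)=1; free=3−1=2
SNF(R) diag = [3] → torsion [3]

Answer: M ≅ ℤ^2 ⊕ ℤ/3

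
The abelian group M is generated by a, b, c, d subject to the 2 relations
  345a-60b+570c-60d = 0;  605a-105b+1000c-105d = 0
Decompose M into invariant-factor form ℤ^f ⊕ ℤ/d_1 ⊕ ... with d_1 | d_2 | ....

Answer: M ≅ ℤ^2 ⊕ ℤ/5 ⊕ ℤ/15

Derivation:
rank_ℚ(R)=2; free=4−2=2
SNF(R) diag = [5, 15] → torsion [5, 15]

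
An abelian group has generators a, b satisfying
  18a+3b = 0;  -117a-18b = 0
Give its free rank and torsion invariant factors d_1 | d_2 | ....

rank_ℚ(R)=2; free=2−2=0
SNF(R) diag = [3, 9] → torsion [3, 9]

Answer: M ≅ ℤ/3 ⊕ ℤ/9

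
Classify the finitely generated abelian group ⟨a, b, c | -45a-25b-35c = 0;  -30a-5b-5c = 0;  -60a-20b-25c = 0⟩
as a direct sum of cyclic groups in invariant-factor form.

rank_ℚ(R)=3; free=3−3=0
SNF(R) diag = [5, 5, 15] → torsion [5, 5, 15]

Answer: M ≅ ℤ/5 ⊕ ℤ/5 ⊕ ℤ/15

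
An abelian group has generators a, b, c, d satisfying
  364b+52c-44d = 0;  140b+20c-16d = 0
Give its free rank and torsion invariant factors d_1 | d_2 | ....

Answer: M ≅ ℤ^2 ⊕ ℤ/4 ⊕ ℤ/12

Derivation:
rank_ℚ(R)=2; free=4−2=2
SNF(R) diag = [4, 12] → torsion [4, 12]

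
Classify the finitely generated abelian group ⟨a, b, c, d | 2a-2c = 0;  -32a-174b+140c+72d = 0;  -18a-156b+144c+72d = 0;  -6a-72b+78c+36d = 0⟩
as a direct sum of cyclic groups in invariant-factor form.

Answer: M ≅ ℤ/2 ⊕ ℤ/6 ⊕ ℤ/18 ⊕ ℤ/36

Derivation:
rank_ℚ(R)=4; free=4−4=0
SNF(R) diag = [2, 6, 18, 36] → torsion [2, 6, 18, 36]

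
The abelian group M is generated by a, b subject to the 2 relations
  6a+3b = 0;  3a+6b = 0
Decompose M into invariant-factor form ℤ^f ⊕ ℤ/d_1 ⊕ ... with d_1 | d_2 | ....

rank_ℚ(R)=2; free=2−2=0
SNF(R) diag = [3, 9] → torsion [3, 9]

Answer: M ≅ ℤ/3 ⊕ ℤ/9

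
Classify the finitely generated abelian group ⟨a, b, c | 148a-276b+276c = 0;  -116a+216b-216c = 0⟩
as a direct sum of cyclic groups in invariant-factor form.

rank_ℚ(R)=2; free=3−2=1
SNF(R) diag = [4, 12] → torsion [4, 12]

Answer: M ≅ ℤ^1 ⊕ ℤ/4 ⊕ ℤ/12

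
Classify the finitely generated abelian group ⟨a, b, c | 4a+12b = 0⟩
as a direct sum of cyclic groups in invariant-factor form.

rank_ℚ(R)=1; free=3−1=2
SNF(R) diag = [4] → torsion [4]

Answer: M ≅ ℤ^2 ⊕ ℤ/4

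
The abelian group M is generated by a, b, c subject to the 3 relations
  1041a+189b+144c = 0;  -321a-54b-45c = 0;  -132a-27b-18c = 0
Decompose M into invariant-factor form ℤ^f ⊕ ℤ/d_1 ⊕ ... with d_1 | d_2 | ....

Answer: M ≅ ℤ/3 ⊕ ℤ/9 ⊕ ℤ/27

Derivation:
rank_ℚ(R)=3; free=3−3=0
SNF(R) diag = [3, 9, 27] → torsion [3, 9, 27]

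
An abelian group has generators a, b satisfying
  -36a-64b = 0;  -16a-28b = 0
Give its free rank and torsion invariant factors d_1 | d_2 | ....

rank_ℚ(R)=2; free=2−2=0
SNF(R) diag = [4, 4] → torsion [4, 4]

Answer: M ≅ ℤ/4 ⊕ ℤ/4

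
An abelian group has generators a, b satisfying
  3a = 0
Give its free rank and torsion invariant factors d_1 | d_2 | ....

Answer: M ≅ ℤ^1 ⊕ ℤ/3

Derivation:
rank_ℚ(R)=1; free=2−1=1
SNF(R) diag = [3] → torsion [3]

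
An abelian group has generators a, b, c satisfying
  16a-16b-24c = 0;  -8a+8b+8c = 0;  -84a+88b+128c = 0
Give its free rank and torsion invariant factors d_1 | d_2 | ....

Answer: M ≅ ℤ/4 ⊕ ℤ/8 ⊕ ℤ/8

Derivation:
rank_ℚ(R)=3; free=3−3=0
SNF(R) diag = [4, 8, 8] → torsion [4, 8, 8]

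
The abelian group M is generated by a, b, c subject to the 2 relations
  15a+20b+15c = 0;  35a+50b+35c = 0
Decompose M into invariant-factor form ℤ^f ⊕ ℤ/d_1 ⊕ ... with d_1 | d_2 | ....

Answer: M ≅ ℤ^1 ⊕ ℤ/5 ⊕ ℤ/10

Derivation:
rank_ℚ(R)=2; free=3−2=1
SNF(R) diag = [5, 10] → torsion [5, 10]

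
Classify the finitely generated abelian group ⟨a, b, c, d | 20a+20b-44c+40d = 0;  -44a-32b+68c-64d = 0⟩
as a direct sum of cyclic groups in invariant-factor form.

Answer: M ≅ ℤ^2 ⊕ ℤ/4 ⊕ ℤ/12

Derivation:
rank_ℚ(R)=2; free=4−2=2
SNF(R) diag = [4, 12] → torsion [4, 12]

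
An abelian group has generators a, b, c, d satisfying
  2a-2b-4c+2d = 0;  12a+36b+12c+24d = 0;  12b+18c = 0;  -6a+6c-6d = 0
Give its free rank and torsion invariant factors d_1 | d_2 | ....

rank_ℚ(R)=4; free=4−4=0
SNF(R) diag = [2, 6, 6, 12] → torsion [2, 6, 6, 12]

Answer: M ≅ ℤ/2 ⊕ ℤ/6 ⊕ ℤ/6 ⊕ ℤ/12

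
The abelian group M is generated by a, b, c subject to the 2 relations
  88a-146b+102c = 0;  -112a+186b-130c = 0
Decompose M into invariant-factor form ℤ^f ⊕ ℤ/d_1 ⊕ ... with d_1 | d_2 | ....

Answer: M ≅ ℤ^1 ⊕ ℤ/2 ⊕ ℤ/4

Derivation:
rank_ℚ(R)=2; free=3−2=1
SNF(R) diag = [2, 4] → torsion [2, 4]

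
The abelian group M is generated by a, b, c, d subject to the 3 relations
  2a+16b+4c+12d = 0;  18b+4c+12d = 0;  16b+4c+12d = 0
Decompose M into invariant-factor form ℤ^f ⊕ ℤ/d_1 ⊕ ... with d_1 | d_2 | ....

Answer: M ≅ ℤ^1 ⊕ ℤ/2 ⊕ ℤ/2 ⊕ ℤ/4

Derivation:
rank_ℚ(R)=3; free=4−3=1
SNF(R) diag = [2, 2, 4] → torsion [2, 2, 4]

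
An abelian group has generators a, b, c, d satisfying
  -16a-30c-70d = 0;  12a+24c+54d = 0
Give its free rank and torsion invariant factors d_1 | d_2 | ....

Answer: M ≅ ℤ^2 ⊕ ℤ/2 ⊕ ℤ/6

Derivation:
rank_ℚ(R)=2; free=4−2=2
SNF(R) diag = [2, 6] → torsion [2, 6]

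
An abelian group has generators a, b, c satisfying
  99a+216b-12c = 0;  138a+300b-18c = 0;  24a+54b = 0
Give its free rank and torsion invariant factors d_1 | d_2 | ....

Answer: M ≅ ℤ/3 ⊕ ℤ/6 ⊕ ℤ/6

Derivation:
rank_ℚ(R)=3; free=3−3=0
SNF(R) diag = [3, 6, 6] → torsion [3, 6, 6]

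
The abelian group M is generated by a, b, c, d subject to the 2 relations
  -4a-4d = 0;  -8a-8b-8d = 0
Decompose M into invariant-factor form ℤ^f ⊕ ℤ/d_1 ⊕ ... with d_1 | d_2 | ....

rank_ℚ(R)=2; free=4−2=2
SNF(R) diag = [4, 8] → torsion [4, 8]

Answer: M ≅ ℤ^2 ⊕ ℤ/4 ⊕ ℤ/8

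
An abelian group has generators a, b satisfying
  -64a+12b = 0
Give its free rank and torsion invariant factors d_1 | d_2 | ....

rank_ℚ(R)=1; free=2−1=1
SNF(R) diag = [4] → torsion [4]

Answer: M ≅ ℤ^1 ⊕ ℤ/4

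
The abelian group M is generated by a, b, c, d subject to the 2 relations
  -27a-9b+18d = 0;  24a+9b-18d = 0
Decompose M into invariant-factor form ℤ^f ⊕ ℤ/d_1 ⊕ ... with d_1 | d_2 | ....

rank_ℚ(R)=2; free=4−2=2
SNF(R) diag = [3, 9] → torsion [3, 9]

Answer: M ≅ ℤ^2 ⊕ ℤ/3 ⊕ ℤ/9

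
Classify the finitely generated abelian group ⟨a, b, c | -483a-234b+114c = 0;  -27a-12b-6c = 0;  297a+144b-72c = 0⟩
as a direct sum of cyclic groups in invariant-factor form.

Answer: M ≅ ℤ/3 ⊕ ℤ/6 ⊕ ℤ/18

Derivation:
rank_ℚ(R)=3; free=3−3=0
SNF(R) diag = [3, 6, 18] → torsion [3, 6, 18]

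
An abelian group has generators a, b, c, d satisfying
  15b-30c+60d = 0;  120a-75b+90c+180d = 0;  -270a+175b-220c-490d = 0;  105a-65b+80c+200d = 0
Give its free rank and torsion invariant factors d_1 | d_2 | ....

rank_ℚ(R)=4; free=4−4=0
SNF(R) diag = [5, 15, 30, 60] → torsion [5, 15, 30, 60]

Answer: M ≅ ℤ/5 ⊕ ℤ/15 ⊕ ℤ/30 ⊕ ℤ/60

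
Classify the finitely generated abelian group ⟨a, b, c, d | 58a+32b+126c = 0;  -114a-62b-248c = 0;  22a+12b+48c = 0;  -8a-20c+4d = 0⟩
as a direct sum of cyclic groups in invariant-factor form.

Answer: M ≅ ℤ/2 ⊕ ℤ/2 ⊕ ℤ/2 ⊕ ℤ/4

Derivation:
rank_ℚ(R)=4; free=4−4=0
SNF(R) diag = [2, 2, 2, 4] → torsion [2, 2, 2, 4]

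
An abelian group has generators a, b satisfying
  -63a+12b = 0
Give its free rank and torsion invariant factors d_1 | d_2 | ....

Answer: M ≅ ℤ^1 ⊕ ℤ/3

Derivation:
rank_ℚ(R)=1; free=2−1=1
SNF(R) diag = [3] → torsion [3]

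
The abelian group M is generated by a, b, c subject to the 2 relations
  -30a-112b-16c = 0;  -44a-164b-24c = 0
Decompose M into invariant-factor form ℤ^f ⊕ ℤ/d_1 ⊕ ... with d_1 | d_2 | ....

rank_ℚ(R)=2; free=3−2=1
SNF(R) diag = [2, 4] → torsion [2, 4]

Answer: M ≅ ℤ^1 ⊕ ℤ/2 ⊕ ℤ/4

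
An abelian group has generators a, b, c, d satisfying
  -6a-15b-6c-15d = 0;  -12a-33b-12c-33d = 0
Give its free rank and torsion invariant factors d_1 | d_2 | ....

rank_ℚ(R)=2; free=4−2=2
SNF(R) diag = [3, 6] → torsion [3, 6]

Answer: M ≅ ℤ^2 ⊕ ℤ/3 ⊕ ℤ/6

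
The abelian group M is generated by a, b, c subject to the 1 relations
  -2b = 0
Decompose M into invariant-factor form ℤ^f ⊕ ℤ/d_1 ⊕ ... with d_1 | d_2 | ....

rank_ℚ(R)=1; free=3−1=2
SNF(R) diag = [2] → torsion [2]

Answer: M ≅ ℤ^2 ⊕ ℤ/2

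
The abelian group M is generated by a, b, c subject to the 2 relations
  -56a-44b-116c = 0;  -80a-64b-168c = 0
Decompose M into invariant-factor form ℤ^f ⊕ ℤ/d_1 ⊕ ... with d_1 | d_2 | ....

rank_ℚ(R)=2; free=3−2=1
SNF(R) diag = [4, 8] → torsion [4, 8]

Answer: M ≅ ℤ^1 ⊕ ℤ/4 ⊕ ℤ/8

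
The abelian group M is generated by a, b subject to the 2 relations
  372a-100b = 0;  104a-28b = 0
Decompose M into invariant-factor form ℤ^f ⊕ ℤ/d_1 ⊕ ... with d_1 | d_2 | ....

rank_ℚ(R)=2; free=2−2=0
SNF(R) diag = [4, 4] → torsion [4, 4]

Answer: M ≅ ℤ/4 ⊕ ℤ/4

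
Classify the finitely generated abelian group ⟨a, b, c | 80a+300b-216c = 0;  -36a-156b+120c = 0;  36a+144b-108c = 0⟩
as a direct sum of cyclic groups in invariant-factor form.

Answer: M ≅ ℤ/4 ⊕ ℤ/12 ⊕ ℤ/36

Derivation:
rank_ℚ(R)=3; free=3−3=0
SNF(R) diag = [4, 12, 36] → torsion [4, 12, 36]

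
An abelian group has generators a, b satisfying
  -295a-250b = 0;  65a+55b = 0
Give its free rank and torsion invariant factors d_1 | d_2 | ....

Answer: M ≅ ℤ/5 ⊕ ℤ/5

Derivation:
rank_ℚ(R)=2; free=2−2=0
SNF(R) diag = [5, 5] → torsion [5, 5]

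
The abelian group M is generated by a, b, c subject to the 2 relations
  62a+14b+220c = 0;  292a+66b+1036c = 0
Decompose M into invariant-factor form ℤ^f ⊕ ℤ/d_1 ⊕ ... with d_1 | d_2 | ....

rank_ℚ(R)=2; free=3−2=1
SNF(R) diag = [2, 2] → torsion [2, 2]

Answer: M ≅ ℤ^1 ⊕ ℤ/2 ⊕ ℤ/2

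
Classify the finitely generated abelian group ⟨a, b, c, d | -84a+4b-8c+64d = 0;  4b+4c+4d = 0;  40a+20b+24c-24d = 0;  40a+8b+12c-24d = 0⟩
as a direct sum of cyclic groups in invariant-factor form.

rank_ℚ(R)=4; free=4−4=0
SNF(R) diag = [4, 4, 12, 36] → torsion [4, 4, 12, 36]

Answer: M ≅ ℤ/4 ⊕ ℤ/4 ⊕ ℤ/12 ⊕ ℤ/36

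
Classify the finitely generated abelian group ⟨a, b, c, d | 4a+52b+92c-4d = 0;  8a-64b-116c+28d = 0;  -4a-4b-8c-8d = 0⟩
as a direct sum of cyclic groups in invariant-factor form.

rank_ℚ(R)=3; free=4−3=1
SNF(R) diag = [4, 12, 24] → torsion [4, 12, 24]

Answer: M ≅ ℤ^1 ⊕ ℤ/4 ⊕ ℤ/12 ⊕ ℤ/24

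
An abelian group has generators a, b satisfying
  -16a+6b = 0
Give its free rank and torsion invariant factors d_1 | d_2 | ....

Answer: M ≅ ℤ^1 ⊕ ℤ/2

Derivation:
rank_ℚ(R)=1; free=2−1=1
SNF(R) diag = [2] → torsion [2]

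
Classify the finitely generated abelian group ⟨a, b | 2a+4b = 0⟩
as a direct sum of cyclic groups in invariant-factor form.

rank_ℚ(R)=1; free=2−1=1
SNF(R) diag = [2] → torsion [2]

Answer: M ≅ ℤ^1 ⊕ ℤ/2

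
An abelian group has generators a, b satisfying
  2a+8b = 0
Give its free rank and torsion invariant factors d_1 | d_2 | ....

Answer: M ≅ ℤ^1 ⊕ ℤ/2

Derivation:
rank_ℚ(R)=1; free=2−1=1
SNF(R) diag = [2] → torsion [2]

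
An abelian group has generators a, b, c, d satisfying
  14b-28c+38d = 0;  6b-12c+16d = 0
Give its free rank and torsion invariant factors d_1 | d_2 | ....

rank_ℚ(R)=2; free=4−2=2
SNF(R) diag = [2, 2] → torsion [2, 2]

Answer: M ≅ ℤ^2 ⊕ ℤ/2 ⊕ ℤ/2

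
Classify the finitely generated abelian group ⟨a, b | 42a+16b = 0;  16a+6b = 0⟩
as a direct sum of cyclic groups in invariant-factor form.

rank_ℚ(R)=2; free=2−2=0
SNF(R) diag = [2, 2] → torsion [2, 2]

Answer: M ≅ ℤ/2 ⊕ ℤ/2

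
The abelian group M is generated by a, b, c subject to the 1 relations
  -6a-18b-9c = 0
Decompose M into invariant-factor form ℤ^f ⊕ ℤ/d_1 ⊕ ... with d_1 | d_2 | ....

Answer: M ≅ ℤ^2 ⊕ ℤ/3

Derivation:
rank_ℚ(R)=1; free=3−1=2
SNF(R) diag = [3] → torsion [3]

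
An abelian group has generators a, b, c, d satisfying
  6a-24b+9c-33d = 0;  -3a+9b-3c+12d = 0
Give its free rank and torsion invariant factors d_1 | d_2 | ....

Answer: M ≅ ℤ^2 ⊕ ℤ/3 ⊕ ℤ/3

Derivation:
rank_ℚ(R)=2; free=4−2=2
SNF(R) diag = [3, 3] → torsion [3, 3]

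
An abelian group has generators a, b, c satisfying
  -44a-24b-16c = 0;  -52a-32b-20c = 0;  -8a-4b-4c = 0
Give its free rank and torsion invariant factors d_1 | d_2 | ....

rank_ℚ(R)=3; free=3−3=0
SNF(R) diag = [4, 4, 12] → torsion [4, 4, 12]

Answer: M ≅ ℤ/4 ⊕ ℤ/4 ⊕ ℤ/12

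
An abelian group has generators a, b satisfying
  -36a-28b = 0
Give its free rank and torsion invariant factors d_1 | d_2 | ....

rank_ℚ(R)=1; free=2−1=1
SNF(R) diag = [4] → torsion [4]

Answer: M ≅ ℤ^1 ⊕ ℤ/4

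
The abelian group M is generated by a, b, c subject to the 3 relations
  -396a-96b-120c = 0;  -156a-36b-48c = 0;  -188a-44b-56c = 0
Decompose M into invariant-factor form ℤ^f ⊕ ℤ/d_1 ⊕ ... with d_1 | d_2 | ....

rank_ℚ(R)=3; free=3−3=0
SNF(R) diag = [4, 12, 24] → torsion [4, 12, 24]

Answer: M ≅ ℤ/4 ⊕ ℤ/12 ⊕ ℤ/24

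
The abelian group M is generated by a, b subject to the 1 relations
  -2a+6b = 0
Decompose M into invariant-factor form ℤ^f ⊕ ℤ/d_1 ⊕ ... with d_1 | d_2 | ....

rank_ℚ(R)=1; free=2−1=1
SNF(R) diag = [2] → torsion [2]

Answer: M ≅ ℤ^1 ⊕ ℤ/2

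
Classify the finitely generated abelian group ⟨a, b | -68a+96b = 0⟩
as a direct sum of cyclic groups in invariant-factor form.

rank_ℚ(R)=1; free=2−1=1
SNF(R) diag = [4] → torsion [4]

Answer: M ≅ ℤ^1 ⊕ ℤ/4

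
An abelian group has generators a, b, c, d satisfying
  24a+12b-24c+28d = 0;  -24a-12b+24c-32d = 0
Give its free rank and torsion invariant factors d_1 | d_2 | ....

rank_ℚ(R)=2; free=4−2=2
SNF(R) diag = [4, 12] → torsion [4, 12]

Answer: M ≅ ℤ^2 ⊕ ℤ/4 ⊕ ℤ/12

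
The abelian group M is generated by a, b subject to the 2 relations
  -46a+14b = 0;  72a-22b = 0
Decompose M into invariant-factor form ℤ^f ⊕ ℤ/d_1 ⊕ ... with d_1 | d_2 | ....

Answer: M ≅ ℤ/2 ⊕ ℤ/2

Derivation:
rank_ℚ(R)=2; free=2−2=0
SNF(R) diag = [2, 2] → torsion [2, 2]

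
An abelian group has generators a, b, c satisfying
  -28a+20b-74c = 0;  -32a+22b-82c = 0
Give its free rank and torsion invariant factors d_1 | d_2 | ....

Answer: M ≅ ℤ^1 ⊕ ℤ/2 ⊕ ℤ/6

Derivation:
rank_ℚ(R)=2; free=3−2=1
SNF(R) diag = [2, 6] → torsion [2, 6]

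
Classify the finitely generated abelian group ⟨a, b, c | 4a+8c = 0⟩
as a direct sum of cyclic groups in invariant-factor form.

rank_ℚ(R)=1; free=3−1=2
SNF(R) diag = [4] → torsion [4]

Answer: M ≅ ℤ^2 ⊕ ℤ/4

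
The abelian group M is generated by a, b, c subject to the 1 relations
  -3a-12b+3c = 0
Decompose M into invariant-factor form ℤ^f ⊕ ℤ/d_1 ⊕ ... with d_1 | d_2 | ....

Answer: M ≅ ℤ^2 ⊕ ℤ/3

Derivation:
rank_ℚ(R)=1; free=3−1=2
SNF(R) diag = [3] → torsion [3]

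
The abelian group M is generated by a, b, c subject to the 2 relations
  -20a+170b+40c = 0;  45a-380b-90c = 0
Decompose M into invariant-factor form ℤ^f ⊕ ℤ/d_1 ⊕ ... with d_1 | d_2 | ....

rank_ℚ(R)=2; free=3−2=1
SNF(R) diag = [5, 10] → torsion [5, 10]

Answer: M ≅ ℤ^1 ⊕ ℤ/5 ⊕ ℤ/10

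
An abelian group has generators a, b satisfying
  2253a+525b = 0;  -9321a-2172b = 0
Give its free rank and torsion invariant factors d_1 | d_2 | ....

Answer: M ≅ ℤ/3 ⊕ ℤ/3

Derivation:
rank_ℚ(R)=2; free=2−2=0
SNF(R) diag = [3, 3] → torsion [3, 3]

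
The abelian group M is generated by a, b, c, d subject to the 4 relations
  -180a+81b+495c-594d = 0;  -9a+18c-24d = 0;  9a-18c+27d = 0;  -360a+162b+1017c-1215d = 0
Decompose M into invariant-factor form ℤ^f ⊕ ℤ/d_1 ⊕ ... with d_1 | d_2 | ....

rank_ℚ(R)=4; free=4−4=0
SNF(R) diag = [3, 9, 27, 81] → torsion [3, 9, 27, 81]

Answer: M ≅ ℤ/3 ⊕ ℤ/9 ⊕ ℤ/27 ⊕ ℤ/81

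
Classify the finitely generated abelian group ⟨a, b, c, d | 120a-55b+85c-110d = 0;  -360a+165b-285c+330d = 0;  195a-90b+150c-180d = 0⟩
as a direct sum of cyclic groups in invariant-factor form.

Answer: M ≅ ℤ^1 ⊕ ℤ/5 ⊕ ℤ/15 ⊕ ℤ/30

Derivation:
rank_ℚ(R)=3; free=4−3=1
SNF(R) diag = [5, 15, 30] → torsion [5, 15, 30]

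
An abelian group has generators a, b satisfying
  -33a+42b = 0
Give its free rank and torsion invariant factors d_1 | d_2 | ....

Answer: M ≅ ℤ^1 ⊕ ℤ/3

Derivation:
rank_ℚ(R)=1; free=2−1=1
SNF(R) diag = [3] → torsion [3]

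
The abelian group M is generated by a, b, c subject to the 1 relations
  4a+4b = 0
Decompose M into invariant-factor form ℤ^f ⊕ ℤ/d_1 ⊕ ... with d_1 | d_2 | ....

Answer: M ≅ ℤ^2 ⊕ ℤ/4

Derivation:
rank_ℚ(R)=1; free=3−1=2
SNF(R) diag = [4] → torsion [4]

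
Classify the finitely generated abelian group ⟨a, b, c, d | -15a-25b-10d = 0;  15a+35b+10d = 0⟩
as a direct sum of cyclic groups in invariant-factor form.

rank_ℚ(R)=2; free=4−2=2
SNF(R) diag = [5, 10] → torsion [5, 10]

Answer: M ≅ ℤ^2 ⊕ ℤ/5 ⊕ ℤ/10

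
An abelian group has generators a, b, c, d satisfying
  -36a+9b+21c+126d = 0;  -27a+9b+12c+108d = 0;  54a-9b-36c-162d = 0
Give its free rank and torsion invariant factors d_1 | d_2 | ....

Answer: M ≅ ℤ^1 ⊕ ℤ/3 ⊕ ℤ/9 ⊕ ℤ/9

Derivation:
rank_ℚ(R)=3; free=4−3=1
SNF(R) diag = [3, 9, 9] → torsion [3, 9, 9]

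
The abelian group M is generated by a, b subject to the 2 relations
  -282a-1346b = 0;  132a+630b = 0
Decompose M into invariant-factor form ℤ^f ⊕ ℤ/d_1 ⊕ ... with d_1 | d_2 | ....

rank_ℚ(R)=2; free=2−2=0
SNF(R) diag = [2, 6] → torsion [2, 6]

Answer: M ≅ ℤ/2 ⊕ ℤ/6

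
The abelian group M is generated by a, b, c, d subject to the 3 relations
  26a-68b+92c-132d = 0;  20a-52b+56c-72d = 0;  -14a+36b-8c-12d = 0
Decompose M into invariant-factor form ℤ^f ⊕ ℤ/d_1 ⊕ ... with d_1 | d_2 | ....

rank_ℚ(R)=3; free=4−3=1
SNF(R) diag = [2, 4, 12] → torsion [2, 4, 12]

Answer: M ≅ ℤ^1 ⊕ ℤ/2 ⊕ ℤ/4 ⊕ ℤ/12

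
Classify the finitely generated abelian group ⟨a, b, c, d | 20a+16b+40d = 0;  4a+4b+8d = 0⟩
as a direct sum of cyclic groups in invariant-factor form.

Answer: M ≅ ℤ^2 ⊕ ℤ/4 ⊕ ℤ/4

Derivation:
rank_ℚ(R)=2; free=4−2=2
SNF(R) diag = [4, 4] → torsion [4, 4]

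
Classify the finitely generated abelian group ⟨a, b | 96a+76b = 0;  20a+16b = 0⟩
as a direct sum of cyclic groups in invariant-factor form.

Answer: M ≅ ℤ/4 ⊕ ℤ/4

Derivation:
rank_ℚ(R)=2; free=2−2=0
SNF(R) diag = [4, 4] → torsion [4, 4]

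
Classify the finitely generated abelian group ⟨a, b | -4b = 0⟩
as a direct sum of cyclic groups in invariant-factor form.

Answer: M ≅ ℤ^1 ⊕ ℤ/4

Derivation:
rank_ℚ(R)=1; free=2−1=1
SNF(R) diag = [4] → torsion [4]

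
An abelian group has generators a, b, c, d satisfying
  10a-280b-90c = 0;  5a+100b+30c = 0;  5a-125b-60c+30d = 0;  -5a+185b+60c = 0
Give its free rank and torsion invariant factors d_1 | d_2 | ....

Answer: M ≅ ℤ/5 ⊕ ℤ/15 ⊕ ℤ/30 ⊕ ℤ/30

Derivation:
rank_ℚ(R)=4; free=4−4=0
SNF(R) diag = [5, 15, 30, 30] → torsion [5, 15, 30, 30]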